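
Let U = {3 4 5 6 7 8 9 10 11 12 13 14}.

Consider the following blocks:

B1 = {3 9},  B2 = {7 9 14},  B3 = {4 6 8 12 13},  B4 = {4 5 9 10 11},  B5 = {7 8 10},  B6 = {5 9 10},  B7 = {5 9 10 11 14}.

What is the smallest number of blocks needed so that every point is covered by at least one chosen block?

B1 and B2 and B3 and B7 together: B1 ∪ B2 ∪ B3 ∪ B7 = {3, 4, 5, 6, 7, 8, 9, 10, 11, 12, 13, 14} — every point is covered.
No 3 of the 7 blocks cover everything (all 35 combinations miss at least one point), so 4 is optimal.

4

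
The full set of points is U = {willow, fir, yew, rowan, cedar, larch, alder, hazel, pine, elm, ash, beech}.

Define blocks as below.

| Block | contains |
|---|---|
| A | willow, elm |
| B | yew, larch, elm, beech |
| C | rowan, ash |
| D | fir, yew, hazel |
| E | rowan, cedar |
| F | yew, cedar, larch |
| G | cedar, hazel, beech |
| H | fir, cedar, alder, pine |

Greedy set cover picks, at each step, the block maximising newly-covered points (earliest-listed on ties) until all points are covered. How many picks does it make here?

5

Greedy: pick B (covers 4 new) → pick H (covers 4 new) → pick C (covers 2 new) → pick A (covers 1 new) → pick D (covers 1 new). Total picks: 5.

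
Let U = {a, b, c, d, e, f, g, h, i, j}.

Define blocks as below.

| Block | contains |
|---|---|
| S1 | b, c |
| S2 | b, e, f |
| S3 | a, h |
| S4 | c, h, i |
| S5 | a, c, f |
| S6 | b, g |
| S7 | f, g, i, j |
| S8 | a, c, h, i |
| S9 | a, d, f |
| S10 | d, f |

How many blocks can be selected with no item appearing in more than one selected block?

S1, S3, S10 are pairwise disjoint (S1={b,c}; S3={a,h}; S10={d,f}).
Every remaining block overlaps one of these, and no 4 of the listed blocks are pairwise disjoint, so 3 is the maximum.

3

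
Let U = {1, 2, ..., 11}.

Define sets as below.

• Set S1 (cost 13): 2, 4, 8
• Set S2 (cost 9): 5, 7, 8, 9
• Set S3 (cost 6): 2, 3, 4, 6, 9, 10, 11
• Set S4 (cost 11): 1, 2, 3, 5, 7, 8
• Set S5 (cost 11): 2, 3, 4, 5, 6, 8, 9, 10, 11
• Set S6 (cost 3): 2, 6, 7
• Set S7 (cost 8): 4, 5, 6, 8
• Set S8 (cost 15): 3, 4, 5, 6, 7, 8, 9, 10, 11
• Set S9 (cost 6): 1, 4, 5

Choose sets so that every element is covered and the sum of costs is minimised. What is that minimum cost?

17

S3, S4 together cover every element (S3 ∪ S4 = {1, 2, 3, 4, 5, 6, 7, 8, 9, 10, 11}); total cost 6 + 11 = 17.
No covering selection has total cost below 17.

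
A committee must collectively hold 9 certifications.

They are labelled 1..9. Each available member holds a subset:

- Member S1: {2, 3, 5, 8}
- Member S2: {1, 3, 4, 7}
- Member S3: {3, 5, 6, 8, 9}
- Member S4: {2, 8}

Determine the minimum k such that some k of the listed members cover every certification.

3

S2 and S3 and S4 together: S2 ∪ S3 ∪ S4 = {1, 2, 3, 4, 5, 6, 7, 8, 9} — every certification is covered.
Only S2 contains 1, so S2 is forced; the remaining 5 certifications need at least 2 more members (each remaining member adds at most 4) — so at least 3 members are needed, and 3 is optimal.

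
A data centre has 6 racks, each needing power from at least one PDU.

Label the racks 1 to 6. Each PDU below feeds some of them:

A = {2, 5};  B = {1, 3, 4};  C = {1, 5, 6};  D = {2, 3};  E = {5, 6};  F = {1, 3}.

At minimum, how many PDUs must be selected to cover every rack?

3

B and D and E together: B ∪ D ∪ E = {1, 2, 3, 4, 5, 6} — every rack is covered.
Only B contains 4, so B is forced; the remaining 3 racks need at least 2 more PDUs (each remaining PDU adds at most 2) — so at least 3 PDUs are needed, and 3 is optimal.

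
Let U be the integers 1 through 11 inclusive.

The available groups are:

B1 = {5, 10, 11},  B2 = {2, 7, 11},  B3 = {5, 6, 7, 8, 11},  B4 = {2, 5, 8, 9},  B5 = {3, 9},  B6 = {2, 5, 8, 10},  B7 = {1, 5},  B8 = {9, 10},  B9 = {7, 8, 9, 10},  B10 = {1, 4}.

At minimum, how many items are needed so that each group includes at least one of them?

4

The 4 items {4, 5, 9, 11} hit every group.
No choice of 3 items meets every group, so 4 is the minimum.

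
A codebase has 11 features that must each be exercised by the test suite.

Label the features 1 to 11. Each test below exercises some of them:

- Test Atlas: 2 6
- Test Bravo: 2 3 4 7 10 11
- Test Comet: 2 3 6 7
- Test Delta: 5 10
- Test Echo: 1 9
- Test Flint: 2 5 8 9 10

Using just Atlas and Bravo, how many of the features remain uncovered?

Union of Atlas, Bravo = {2, 3, 4, 6, 7, 10, 11}.
Not covered: 1, 5, 8, 9 — 4 features.

4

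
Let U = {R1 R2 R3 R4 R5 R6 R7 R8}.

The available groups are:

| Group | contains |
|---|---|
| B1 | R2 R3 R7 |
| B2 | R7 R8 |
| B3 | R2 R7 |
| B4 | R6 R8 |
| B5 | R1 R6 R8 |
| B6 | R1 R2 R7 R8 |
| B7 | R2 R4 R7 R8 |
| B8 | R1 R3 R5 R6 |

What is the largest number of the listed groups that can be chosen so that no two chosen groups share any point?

B3, B4 are pairwise disjoint (B3={R2,R7}; B4={R6,R8}).
Every remaining group overlaps one of these, and no 3 of the listed groups are pairwise disjoint, so 2 is the maximum.

2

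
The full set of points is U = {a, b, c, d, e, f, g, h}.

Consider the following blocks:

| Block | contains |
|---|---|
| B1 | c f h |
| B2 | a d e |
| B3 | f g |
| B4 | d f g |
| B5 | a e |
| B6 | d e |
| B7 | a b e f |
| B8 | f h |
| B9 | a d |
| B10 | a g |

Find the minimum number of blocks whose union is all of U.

3

B1, B4, and B7 cover everything between them: the union {a, b, c, d, e, f, g, h} is all of U.
Only B7 contains b, so B7 is forced; the remaining 4 points need at least 2 more blocks (each remaining block adds at most 2) — so at least 3 blocks are needed, and 3 is optimal.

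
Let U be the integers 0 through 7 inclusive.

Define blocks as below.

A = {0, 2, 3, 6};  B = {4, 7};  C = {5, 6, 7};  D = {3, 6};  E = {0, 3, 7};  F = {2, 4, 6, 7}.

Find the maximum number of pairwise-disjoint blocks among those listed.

B, D are pairwise disjoint (B={4,7}; D={3,6}).
Every remaining block overlaps one of these, and no 3 of the listed blocks are pairwise disjoint, so 2 is the maximum.

2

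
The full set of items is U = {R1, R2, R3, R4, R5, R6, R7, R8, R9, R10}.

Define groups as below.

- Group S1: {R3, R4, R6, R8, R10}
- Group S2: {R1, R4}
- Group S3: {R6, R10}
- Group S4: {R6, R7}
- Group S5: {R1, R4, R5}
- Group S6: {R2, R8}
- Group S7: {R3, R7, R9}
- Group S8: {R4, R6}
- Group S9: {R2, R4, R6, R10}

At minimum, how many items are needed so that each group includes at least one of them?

The 4 items {R3, R4, R6, R8} hit every group.
The groups S2, S3, S6, S7 are pairwise disjoint, so any hitting set needs a separate item for each — at least 4. Hence 4 is optimal.

4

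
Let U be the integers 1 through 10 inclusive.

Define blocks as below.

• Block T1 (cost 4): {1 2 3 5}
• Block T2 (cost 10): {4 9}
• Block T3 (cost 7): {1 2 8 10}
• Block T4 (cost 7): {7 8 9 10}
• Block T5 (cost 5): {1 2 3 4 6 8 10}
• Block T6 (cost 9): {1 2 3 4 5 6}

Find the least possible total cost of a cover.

16

T4, T6 together cover every item (T4 ∪ T6 = {1, 2, 3, 4, 5, 6, 7, 8, 9, 10}); total cost 7 + 9 = 16.
No covering selection has total cost below 16.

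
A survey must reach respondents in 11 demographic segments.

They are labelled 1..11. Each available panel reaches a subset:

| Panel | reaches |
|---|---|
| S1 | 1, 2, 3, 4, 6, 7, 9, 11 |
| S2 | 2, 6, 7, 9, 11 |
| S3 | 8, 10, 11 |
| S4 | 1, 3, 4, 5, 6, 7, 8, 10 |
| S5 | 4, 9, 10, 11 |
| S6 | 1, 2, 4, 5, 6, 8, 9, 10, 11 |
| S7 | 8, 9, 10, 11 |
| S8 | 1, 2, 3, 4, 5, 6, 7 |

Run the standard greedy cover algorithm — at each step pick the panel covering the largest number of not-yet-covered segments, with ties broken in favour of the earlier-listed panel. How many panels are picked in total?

Greedy: pick S6 (covers 9 new) → pick S1 (covers 2 new). Total picks: 2.

2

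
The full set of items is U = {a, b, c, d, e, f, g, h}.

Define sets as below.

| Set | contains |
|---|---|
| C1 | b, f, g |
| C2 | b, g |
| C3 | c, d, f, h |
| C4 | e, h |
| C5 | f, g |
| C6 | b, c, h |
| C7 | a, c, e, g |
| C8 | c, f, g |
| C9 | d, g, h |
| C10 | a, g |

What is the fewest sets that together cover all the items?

3

Take {C1, C3, C7}. Their union is {a, b, c, d, e, f, g, h}, which is all 8 items.
No 2 of the 10 sets cover everything (all 45 combinations miss at least one item), so 3 is optimal.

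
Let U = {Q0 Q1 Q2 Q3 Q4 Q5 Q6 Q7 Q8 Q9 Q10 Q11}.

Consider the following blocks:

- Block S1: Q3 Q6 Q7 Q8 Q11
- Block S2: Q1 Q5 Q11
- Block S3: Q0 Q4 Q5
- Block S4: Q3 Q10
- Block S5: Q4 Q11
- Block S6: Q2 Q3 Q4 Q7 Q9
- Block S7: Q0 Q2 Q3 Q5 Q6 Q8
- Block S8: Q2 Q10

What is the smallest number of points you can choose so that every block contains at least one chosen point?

The 4 points {Q1, Q3, Q4, Q10} hit every block.
No choice of 3 points meets every block, so 4 is the minimum.

4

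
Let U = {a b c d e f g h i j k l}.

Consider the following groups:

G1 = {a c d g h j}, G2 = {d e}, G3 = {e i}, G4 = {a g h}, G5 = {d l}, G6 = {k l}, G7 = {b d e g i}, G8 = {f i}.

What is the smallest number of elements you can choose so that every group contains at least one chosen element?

4

T = {d, h, i, l} meets every group (each contains at least one member of T), and |T| = 4.
The groups G2, G4, G6, G8 are pairwise disjoint, so any hitting set needs a separate element for each — at least 4. Hence 4 is optimal.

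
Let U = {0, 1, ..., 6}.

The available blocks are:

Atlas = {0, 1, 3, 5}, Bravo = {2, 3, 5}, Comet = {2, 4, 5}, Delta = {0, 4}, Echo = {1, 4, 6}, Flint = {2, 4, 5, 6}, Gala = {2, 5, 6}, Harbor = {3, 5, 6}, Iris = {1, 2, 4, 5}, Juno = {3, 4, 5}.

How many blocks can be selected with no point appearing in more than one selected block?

2

Bravo, Echo are pairwise disjoint (Bravo={2,3,5}; Echo={1,4,6}).
Every remaining block overlaps one of these, and no 3 of the listed blocks are pairwise disjoint, so 2 is the maximum.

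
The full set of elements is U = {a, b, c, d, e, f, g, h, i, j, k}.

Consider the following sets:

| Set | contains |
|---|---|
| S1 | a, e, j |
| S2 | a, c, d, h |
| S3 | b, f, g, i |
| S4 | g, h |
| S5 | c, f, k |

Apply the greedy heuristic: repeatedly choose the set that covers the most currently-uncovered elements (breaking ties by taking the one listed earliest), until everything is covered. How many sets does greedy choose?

4

Greedy: pick S2 (covers 4 new) → pick S3 (covers 4 new) → pick S1 (covers 2 new) → pick S5 (covers 1 new). Total picks: 4.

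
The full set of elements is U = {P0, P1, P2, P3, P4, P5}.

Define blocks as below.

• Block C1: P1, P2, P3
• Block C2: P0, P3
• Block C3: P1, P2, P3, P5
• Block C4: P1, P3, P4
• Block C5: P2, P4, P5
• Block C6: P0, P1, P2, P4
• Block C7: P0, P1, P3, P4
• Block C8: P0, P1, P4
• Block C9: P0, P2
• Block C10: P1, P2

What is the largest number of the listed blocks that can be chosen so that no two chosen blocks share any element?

2

C4, C9 are pairwise disjoint (C4={P1,P3,P4}; C9={P0,P2}).
Every remaining block overlaps one of these, and no 3 of the listed blocks are pairwise disjoint, so 2 is the maximum.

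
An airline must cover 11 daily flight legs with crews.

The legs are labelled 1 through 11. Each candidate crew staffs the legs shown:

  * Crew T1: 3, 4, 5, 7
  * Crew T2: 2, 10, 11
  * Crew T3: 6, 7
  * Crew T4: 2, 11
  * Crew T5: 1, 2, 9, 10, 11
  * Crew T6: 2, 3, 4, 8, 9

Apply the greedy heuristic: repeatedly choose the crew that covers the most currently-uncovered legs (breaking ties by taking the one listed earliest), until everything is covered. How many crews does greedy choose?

Greedy: pick T5 (covers 5 new) → pick T1 (covers 4 new) → pick T3 (covers 1 new) → pick T6 (covers 1 new). Total picks: 4.

4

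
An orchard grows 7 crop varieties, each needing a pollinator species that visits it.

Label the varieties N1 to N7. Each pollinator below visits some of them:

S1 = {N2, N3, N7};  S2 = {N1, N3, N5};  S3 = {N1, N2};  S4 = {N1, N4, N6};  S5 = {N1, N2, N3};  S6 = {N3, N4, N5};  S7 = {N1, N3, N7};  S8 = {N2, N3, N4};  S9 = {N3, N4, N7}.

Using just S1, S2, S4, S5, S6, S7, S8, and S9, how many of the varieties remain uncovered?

Union of S1, S2, S4, S5, S6, S7, S8, S9 = {N1, N2, N3, N4, N5, N6, N7} — that's every variety, so 0 are uncovered.

0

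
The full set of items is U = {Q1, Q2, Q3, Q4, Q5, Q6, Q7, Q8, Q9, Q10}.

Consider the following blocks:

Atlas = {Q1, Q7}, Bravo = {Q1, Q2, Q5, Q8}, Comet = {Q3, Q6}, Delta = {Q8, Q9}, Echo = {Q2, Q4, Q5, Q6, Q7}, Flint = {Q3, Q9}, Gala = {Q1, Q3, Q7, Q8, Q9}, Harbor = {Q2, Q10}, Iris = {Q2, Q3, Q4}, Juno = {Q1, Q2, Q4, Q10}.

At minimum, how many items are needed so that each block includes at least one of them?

4

Take H = {Q2, Q3, Q7, Q9}. Each listed block contains at least one of these, so H is a hitting set of size 4.
The blocks Atlas, Comet, Delta, Harbor are pairwise disjoint, so any hitting set needs a separate item for each — at least 4. Hence 4 is optimal.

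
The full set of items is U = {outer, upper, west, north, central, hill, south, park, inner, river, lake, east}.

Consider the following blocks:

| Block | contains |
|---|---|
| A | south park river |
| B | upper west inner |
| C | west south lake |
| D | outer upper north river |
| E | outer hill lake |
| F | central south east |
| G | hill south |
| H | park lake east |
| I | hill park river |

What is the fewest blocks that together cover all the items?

Take {B, D, E, F, I}. Their union is {outer, upper, west, north, central, hill, south, park, inner, river, lake, east}, which is all 12 items.
No 4 of the 9 blocks cover everything (all 126 combinations miss at least one item), so 5 is optimal.

5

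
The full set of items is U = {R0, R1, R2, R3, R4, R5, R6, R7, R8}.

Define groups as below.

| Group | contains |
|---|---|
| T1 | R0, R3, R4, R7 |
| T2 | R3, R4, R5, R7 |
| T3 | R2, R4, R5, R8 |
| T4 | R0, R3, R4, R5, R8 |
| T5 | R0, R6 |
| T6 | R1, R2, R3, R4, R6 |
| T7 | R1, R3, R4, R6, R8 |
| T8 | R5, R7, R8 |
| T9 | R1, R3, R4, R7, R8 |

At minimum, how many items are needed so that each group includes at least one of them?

The 3 items {R3, R6, R8} hit every group.
No choice of 2 items meets every group, so 3 is the minimum.

3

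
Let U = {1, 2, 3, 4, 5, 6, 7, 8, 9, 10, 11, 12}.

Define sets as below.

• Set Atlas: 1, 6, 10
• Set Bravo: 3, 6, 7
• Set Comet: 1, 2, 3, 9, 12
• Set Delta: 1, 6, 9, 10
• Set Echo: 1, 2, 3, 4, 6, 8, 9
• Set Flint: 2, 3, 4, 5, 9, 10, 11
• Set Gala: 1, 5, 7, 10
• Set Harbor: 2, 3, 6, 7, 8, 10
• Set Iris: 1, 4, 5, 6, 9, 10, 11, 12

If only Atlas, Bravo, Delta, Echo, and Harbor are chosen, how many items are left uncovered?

Union of Atlas, Bravo, Delta, Echo, Harbor = {1, 2, 3, 4, 6, 7, 8, 9, 10}.
Not covered: 5, 11, 12 — 3 items.

3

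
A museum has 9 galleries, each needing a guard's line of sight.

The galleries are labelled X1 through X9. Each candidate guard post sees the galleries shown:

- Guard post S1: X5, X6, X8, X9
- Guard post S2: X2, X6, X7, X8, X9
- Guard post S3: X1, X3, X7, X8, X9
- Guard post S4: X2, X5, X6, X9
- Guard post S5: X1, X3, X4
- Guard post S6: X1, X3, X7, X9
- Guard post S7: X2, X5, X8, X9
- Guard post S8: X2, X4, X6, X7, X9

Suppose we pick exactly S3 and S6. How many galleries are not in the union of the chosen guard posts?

Union of S3, S6 = {X1, X3, X7, X8, X9}.
Not covered: X2, X4, X5, X6 — 4 galleries.

4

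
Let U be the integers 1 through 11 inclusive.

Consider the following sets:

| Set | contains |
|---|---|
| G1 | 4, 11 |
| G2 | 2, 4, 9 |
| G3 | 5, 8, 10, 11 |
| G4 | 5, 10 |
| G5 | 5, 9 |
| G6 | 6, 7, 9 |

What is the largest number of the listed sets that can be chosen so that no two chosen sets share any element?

3

G1, G4, G6 are pairwise disjoint (G1={4,11}; G4={5,10}; G6={6,7,9}).
Every remaining set overlaps one of these, and no 4 of the listed sets are pairwise disjoint, so 3 is the maximum.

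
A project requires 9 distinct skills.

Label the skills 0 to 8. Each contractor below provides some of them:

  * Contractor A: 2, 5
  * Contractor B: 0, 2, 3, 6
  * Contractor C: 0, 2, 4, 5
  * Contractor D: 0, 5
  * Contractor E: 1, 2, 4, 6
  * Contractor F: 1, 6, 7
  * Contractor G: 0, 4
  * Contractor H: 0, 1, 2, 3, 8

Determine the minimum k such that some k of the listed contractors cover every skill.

Take {C, F, H}. Their union is {0, 1, 2, 3, 4, 5, 6, 7, 8}, which is all 9 skills.
Only F contains 7, so F is forced; the remaining 6 skills need at least 2 more contractors (each remaining contractor adds at most 4) — so at least 3 contractors are needed, and 3 is optimal.

3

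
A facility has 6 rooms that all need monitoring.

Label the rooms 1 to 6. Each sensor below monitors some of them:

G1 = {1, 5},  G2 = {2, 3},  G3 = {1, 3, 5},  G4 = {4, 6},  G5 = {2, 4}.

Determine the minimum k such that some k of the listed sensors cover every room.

3

G3 and G4 and G5 together: G3 ∪ G4 ∪ G5 = {1, 2, 3, 4, 5, 6} — every room is covered.
Only G4 contains 6, so G4 is forced; the remaining 4 rooms need at least 2 more sensors (each remaining sensor adds at most 3) — so at least 3 sensors are needed, and 3 is optimal.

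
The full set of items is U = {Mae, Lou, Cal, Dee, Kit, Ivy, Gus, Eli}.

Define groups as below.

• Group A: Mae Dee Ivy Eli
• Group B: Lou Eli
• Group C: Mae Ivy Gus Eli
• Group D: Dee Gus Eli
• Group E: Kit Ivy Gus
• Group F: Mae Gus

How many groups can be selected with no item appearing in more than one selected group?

B, F are pairwise disjoint (B={Lou,Eli}; F={Mae,Gus}).
Every remaining group overlaps one of these, and no 3 of the listed groups are pairwise disjoint, so 2 is the maximum.

2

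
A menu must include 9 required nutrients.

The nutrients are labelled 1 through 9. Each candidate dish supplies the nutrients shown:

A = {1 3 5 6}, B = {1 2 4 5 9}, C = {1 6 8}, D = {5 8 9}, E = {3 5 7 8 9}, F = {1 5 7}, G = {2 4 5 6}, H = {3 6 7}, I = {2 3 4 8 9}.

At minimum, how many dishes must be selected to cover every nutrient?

B and D and H together: B ∪ D ∪ H = {1, 2, 3, 4, 5, 6, 7, 8, 9} — every nutrient is covered.
No 2 of the 9 dishes cover everything (all 36 combinations miss at least one nutrient), so 3 is optimal.

3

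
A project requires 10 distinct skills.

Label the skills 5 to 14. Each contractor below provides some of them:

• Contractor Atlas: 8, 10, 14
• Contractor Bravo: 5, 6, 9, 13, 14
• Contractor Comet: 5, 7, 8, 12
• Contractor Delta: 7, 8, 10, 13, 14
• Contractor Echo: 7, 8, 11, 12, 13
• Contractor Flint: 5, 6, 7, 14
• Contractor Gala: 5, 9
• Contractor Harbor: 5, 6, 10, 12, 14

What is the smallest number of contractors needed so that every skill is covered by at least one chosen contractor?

3

Take {Bravo, Delta, Echo}. Their union is {5, 6, 7, 8, 9, 10, 11, 12, 13, 14}, which is all 10 skills.
Only Echo contains 11, so Echo is forced; the remaining 5 skills need at least 2 more contractors (each remaining contractor adds at most 4) — so at least 3 contractors are needed, and 3 is optimal.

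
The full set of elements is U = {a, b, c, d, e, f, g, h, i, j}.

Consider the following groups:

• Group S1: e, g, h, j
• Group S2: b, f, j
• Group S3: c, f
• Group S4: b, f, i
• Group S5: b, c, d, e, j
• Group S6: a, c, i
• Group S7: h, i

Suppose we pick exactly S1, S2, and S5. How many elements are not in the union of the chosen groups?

2

Union of S1, S2, S5 = {b, c, d, e, f, g, h, j}.
Not covered: a, i — 2 elements.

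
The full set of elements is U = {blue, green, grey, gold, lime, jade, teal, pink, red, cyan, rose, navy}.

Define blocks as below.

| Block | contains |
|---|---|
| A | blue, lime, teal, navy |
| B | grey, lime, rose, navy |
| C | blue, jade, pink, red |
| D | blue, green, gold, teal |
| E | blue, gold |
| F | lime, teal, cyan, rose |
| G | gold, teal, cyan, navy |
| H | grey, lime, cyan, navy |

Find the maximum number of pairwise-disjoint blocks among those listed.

B, C are pairwise disjoint (B={grey,lime,rose,navy}; C={blue,jade,pink,red}).
Every remaining block overlaps one of these, and no 3 of the listed blocks are pairwise disjoint, so 2 is the maximum.

2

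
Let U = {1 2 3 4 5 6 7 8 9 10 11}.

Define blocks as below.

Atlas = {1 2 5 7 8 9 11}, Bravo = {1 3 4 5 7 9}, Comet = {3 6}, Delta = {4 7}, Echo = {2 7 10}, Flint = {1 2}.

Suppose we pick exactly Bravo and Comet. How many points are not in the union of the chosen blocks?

4

Union of Bravo, Comet = {1, 3, 4, 5, 6, 7, 9}.
Not covered: 2, 8, 10, 11 — 4 points.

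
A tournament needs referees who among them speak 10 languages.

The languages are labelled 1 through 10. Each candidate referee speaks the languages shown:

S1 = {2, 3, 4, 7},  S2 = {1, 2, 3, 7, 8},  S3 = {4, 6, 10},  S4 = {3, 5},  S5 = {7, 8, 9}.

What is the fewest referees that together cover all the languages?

Take {S2, S3, S4, S5}. Their union is {1, 2, 3, 4, 5, 6, 7, 8, 9, 10}, which is all 10 languages.
Only S5 contains 9, so S5 is forced; the remaining 7 languages need at least 3 more referees (each remaining referee adds at most 3) — so at least 4 referees are needed, and 4 is optimal.

4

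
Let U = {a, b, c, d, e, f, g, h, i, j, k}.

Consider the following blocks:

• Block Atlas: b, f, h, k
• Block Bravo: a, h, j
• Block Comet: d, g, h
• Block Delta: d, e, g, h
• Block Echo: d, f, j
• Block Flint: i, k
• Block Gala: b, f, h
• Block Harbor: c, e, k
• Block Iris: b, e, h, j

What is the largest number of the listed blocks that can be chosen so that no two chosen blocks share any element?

2

Bravo, Harbor are pairwise disjoint (Bravo={a,h,j}; Harbor={c,e,k}).
Every remaining block overlaps one of these, and no 3 of the listed blocks are pairwise disjoint, so 2 is the maximum.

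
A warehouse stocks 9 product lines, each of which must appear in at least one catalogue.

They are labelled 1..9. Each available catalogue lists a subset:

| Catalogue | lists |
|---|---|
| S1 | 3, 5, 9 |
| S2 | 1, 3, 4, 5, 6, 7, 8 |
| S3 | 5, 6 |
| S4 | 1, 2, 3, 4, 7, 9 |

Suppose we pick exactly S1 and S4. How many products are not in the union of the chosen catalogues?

2

Union of S1, S4 = {1, 2, 3, 4, 5, 7, 9}.
Not covered: 6, 8 — 2 products.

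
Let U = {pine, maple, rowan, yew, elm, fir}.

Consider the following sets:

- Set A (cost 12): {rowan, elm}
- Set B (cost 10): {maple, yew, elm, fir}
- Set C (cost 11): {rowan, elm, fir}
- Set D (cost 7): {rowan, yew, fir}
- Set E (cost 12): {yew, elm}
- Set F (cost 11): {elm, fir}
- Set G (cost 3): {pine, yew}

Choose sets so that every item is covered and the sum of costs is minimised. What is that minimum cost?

20

B, D, G together cover every item (B ∪ D ∪ G = {pine, maple, rowan, yew, elm, fir}); total cost 10 + 7 + 3 = 20.
No covering selection has total cost below 20.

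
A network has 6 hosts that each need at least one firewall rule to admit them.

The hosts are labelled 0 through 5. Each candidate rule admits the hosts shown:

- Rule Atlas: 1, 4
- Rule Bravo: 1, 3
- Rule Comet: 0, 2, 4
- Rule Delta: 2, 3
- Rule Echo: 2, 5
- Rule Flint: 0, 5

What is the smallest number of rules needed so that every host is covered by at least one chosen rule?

3

Take {Atlas, Delta, Flint}. Their union is {0, 1, 2, 3, 4, 5}, which is all 6 hosts.
No 2 of the 6 rules cover everything (all 15 combinations miss at least one host), so 3 is optimal.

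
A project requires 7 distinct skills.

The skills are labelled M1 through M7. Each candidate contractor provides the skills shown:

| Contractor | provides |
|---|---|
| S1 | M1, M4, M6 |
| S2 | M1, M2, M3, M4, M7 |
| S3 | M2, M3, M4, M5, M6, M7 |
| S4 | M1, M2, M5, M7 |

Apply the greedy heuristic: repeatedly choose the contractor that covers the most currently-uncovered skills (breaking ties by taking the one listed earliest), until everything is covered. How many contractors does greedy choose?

Greedy: pick S3 (covers 6 new) → pick S1 (covers 1 new). Total picks: 2.

2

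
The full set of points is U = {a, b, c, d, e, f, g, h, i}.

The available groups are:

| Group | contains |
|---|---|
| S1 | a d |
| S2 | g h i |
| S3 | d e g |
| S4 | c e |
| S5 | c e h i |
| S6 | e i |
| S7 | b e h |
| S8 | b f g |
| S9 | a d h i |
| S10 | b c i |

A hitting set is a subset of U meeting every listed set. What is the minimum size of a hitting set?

The 4 points {a, b, e, i} hit every group.
No choice of 3 points meets every group, so 4 is the minimum.

4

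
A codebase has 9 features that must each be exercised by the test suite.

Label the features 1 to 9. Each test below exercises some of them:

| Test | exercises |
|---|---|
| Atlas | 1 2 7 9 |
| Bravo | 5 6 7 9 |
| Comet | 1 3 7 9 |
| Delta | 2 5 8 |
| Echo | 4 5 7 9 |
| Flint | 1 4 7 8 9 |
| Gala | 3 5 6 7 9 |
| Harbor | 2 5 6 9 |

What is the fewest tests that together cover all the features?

3

Delta and Flint and Gala together: Delta ∪ Flint ∪ Gala = {1, 2, 3, 4, 5, 6, 7, 8, 9} — every feature is covered.
No 2 of the 8 tests cover everything (all 28 combinations miss at least one feature), so 3 is optimal.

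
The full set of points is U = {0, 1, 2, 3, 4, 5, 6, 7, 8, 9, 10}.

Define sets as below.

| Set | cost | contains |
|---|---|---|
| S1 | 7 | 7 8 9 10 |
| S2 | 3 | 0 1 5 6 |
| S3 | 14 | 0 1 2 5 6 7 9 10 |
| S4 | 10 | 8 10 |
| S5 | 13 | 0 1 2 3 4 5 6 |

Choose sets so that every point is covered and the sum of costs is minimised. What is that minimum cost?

S1, S5 together cover every point (S1 ∪ S5 = {0, 1, 2, 3, 4, 5, 6, 7, 8, 9, 10}); total cost 7 + 13 = 20.
The greedy pick S2, S1, S5 costs 23; no covering selection beats 20.

20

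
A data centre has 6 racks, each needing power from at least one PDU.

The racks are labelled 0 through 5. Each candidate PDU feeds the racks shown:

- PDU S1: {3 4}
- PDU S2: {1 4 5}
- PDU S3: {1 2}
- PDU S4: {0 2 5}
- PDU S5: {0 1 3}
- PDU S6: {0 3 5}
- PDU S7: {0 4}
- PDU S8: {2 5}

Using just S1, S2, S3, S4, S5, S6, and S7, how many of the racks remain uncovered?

0

Union of S1, S2, S3, S4, S5, S6, S7 = {0, 1, 2, 3, 4, 5} — that's every rack, so 0 are uncovered.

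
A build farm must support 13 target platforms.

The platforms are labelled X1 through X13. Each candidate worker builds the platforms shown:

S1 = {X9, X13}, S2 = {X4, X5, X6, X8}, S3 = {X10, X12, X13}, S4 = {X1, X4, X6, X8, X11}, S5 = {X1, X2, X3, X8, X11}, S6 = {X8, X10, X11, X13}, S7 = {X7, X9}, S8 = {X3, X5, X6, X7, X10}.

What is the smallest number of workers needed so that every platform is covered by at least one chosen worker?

S2 and S3 and S5 and S7 together: S2 ∪ S3 ∪ S5 ∪ S7 = {X1, X2, X3, X4, X5, X6, X7, X8, X9, X10, X11, X12, X13} — every platform is covered.
No 3 of the 8 workers cover everything (all 56 combinations miss at least one platform), so 4 is optimal.

4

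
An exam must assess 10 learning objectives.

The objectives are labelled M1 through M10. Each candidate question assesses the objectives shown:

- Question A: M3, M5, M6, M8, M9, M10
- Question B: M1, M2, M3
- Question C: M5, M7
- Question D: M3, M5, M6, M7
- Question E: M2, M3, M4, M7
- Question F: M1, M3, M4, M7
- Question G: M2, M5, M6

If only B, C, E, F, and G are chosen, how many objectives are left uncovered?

3

Union of B, C, E, F, G = {M1, M2, M3, M4, M5, M6, M7}.
Not covered: M8, M9, M10 — 3 objectives.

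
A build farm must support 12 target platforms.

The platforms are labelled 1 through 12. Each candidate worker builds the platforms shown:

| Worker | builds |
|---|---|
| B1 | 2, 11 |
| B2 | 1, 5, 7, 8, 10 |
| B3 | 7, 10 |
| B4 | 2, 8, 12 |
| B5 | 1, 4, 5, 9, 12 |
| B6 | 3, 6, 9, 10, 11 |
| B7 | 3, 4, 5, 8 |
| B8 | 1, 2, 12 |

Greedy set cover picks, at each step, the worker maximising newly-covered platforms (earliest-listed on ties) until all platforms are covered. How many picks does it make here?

Greedy: pick B2 (covers 5 new) → pick B6 (covers 4 new) → pick B4 (covers 2 new) → pick B5 (covers 1 new). Total picks: 4.

4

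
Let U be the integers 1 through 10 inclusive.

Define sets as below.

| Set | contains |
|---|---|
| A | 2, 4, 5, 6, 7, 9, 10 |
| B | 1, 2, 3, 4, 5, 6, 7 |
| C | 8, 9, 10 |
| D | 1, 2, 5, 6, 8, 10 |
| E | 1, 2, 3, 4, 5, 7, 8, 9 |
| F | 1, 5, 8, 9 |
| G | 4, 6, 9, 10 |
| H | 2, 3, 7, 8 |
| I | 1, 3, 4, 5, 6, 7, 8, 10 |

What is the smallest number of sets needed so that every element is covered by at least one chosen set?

D and E together: D ∪ E = {1, 2, 3, 4, 5, 6, 7, 8, 9, 10} — every element is covered.
No single set has all 10 elements (the largest, E, has 8), so 2 is optimal.

2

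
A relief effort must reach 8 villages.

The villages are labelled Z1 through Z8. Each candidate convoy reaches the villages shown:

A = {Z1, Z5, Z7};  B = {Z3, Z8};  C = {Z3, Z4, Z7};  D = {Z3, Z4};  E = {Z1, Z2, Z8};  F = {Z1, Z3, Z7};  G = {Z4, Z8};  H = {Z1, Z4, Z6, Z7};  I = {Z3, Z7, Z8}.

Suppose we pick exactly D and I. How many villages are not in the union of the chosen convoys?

Union of D, I = {Z3, Z4, Z7, Z8}.
Not covered: Z1, Z2, Z5, Z6 — 4 villages.

4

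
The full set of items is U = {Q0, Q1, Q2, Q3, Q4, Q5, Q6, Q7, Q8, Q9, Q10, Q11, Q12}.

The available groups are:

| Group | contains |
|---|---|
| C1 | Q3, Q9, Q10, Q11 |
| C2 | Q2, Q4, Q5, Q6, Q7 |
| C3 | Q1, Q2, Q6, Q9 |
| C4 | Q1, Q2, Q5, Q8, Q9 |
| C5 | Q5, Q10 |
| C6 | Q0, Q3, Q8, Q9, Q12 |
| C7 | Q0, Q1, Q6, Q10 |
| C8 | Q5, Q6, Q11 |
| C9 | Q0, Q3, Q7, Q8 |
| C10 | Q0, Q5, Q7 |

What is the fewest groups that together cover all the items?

C1, C2, C6, and C7 cover everything between them: the union {Q0, Q1, Q2, Q3, Q4, Q5, Q6, Q7, Q8, Q9, Q10, Q11, Q12} is all of U.
No 3 of the 10 groups cover everything (all 120 combinations miss at least one item), so 4 is optimal.

4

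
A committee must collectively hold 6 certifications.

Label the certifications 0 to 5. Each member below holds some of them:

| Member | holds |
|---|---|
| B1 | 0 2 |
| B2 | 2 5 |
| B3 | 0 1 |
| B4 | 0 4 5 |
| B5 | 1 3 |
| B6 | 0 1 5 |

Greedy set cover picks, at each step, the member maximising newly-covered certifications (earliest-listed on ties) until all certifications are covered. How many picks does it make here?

3

Greedy: pick B4 (covers 3 new) → pick B5 (covers 2 new) → pick B1 (covers 1 new). Total picks: 3.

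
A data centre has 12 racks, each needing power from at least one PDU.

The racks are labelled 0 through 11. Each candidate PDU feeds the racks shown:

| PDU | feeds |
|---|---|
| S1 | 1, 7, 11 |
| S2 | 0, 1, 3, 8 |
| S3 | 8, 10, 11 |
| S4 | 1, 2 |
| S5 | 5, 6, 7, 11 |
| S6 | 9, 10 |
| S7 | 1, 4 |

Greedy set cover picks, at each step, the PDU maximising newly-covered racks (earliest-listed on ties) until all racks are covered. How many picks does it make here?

Greedy: pick S2 (covers 4 new) → pick S5 (covers 4 new) → pick S6 (covers 2 new) → pick S4 (covers 1 new) → pick S7 (covers 1 new). Total picks: 5.

5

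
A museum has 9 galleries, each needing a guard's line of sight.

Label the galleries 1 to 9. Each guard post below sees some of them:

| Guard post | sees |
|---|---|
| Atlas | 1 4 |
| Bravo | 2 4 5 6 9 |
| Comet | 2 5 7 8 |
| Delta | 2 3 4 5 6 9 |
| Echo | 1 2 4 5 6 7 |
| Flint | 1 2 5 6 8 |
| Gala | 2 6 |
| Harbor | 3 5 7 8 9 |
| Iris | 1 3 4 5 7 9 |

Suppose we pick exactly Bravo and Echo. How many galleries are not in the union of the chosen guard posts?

Union of Bravo, Echo = {1, 2, 4, 5, 6, 7, 9}.
Not covered: 3, 8 — 2 galleries.

2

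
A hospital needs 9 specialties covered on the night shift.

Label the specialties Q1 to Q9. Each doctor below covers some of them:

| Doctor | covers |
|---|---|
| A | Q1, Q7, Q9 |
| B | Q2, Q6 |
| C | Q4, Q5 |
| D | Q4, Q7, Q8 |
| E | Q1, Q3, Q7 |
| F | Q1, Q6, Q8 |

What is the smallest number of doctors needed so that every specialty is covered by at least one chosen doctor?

5

A and B and C and D and E together: A ∪ B ∪ C ∪ D ∪ E = {Q1, Q2, Q3, Q4, Q5, Q6, Q7, Q8, Q9} — every specialty is covered.
No 4 of the 6 doctors cover everything (all 15 combinations miss at least one specialty), so 5 is optimal.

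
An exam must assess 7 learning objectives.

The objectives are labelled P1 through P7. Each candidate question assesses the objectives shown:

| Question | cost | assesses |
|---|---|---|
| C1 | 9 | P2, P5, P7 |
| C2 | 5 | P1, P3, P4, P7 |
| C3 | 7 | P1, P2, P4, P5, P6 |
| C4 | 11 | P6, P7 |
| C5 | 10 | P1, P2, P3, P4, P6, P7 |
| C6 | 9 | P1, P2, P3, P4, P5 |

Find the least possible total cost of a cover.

C2, C3 together cover every objective (C2 ∪ C3 = {P1, P2, P3, P4, P5, P6, P7}); total cost 5 + 7 = 12.
No covering selection has total cost below 12.

12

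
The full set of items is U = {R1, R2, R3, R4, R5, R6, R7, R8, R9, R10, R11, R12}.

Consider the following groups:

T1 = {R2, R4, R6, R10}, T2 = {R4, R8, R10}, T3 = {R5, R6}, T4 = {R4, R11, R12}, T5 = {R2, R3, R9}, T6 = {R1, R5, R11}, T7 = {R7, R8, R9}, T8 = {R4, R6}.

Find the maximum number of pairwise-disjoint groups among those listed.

T2, T5, T6 are pairwise disjoint (T2={R4,R8,R10}; T5={R2,R3,R9}; T6={R1,R5,R11}).
Every remaining group overlaps one of these, and no 4 of the listed groups are pairwise disjoint, so 3 is the maximum.

3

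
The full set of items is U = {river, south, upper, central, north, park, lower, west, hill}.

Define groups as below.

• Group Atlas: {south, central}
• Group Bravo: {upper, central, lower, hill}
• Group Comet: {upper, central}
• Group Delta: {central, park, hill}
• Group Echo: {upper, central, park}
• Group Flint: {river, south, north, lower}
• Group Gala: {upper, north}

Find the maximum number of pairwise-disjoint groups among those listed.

2

Echo, Flint are pairwise disjoint (Echo={upper,central,park}; Flint={river,south,north,lower}).
Every remaining group overlaps one of these, and no 3 of the listed groups are pairwise disjoint, so 2 is the maximum.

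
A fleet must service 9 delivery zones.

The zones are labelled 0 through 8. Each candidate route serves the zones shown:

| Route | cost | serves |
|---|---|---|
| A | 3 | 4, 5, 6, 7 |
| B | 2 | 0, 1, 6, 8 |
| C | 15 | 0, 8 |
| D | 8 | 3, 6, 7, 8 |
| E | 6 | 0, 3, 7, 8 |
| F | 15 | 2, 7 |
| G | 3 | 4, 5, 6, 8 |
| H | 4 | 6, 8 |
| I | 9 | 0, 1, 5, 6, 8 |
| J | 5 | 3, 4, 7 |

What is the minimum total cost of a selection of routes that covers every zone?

A, B, F, J together cover every zone (A ∪ B ∪ F ∪ J = {0, 1, 2, 3, 4, 5, 6, 7, 8}); total cost 3 + 2 + 15 + 5 = 25.
No covering selection has total cost below 25.

25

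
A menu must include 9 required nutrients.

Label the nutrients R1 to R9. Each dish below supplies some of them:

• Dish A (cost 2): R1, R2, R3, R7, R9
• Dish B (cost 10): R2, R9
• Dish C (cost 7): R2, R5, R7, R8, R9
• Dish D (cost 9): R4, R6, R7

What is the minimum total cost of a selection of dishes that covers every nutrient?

A, C, D together cover every nutrient (A ∪ C ∪ D = {R1, R2, R3, R4, R5, R6, R7, R8, R9}); total cost 2 + 7 + 9 = 18.
No covering selection has total cost below 18.

18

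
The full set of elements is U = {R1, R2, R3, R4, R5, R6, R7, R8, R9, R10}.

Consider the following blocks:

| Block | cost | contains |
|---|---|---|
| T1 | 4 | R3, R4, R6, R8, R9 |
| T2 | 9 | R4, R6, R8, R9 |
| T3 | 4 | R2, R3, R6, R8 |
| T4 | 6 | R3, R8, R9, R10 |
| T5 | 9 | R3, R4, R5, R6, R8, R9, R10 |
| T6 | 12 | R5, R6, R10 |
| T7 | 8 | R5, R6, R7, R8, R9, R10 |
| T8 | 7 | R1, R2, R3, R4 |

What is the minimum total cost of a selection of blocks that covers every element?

T7, T8 together cover every element (T7 ∪ T8 = {R1, R2, R3, R4, R5, R6, R7, R8, R9, R10}); total cost 8 + 7 = 15.
The greedy pick T1, T7, T8 costs 19; no covering selection beats 15.

15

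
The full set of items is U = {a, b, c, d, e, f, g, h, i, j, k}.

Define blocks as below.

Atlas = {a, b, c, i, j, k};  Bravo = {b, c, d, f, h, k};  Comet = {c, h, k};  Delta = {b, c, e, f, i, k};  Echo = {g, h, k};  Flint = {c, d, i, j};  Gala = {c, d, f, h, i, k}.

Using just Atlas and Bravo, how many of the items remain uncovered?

Union of Atlas, Bravo = {a, b, c, d, f, h, i, j, k}.
Not covered: e, g — 2 items.

2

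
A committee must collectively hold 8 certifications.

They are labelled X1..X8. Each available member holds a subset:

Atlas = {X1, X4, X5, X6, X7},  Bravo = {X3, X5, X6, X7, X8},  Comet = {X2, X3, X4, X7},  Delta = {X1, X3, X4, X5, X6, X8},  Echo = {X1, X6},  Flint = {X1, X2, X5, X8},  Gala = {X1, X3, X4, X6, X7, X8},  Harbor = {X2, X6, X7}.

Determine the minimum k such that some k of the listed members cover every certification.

2

Comet and Delta together: Comet ∪ Delta = {X1, X2, X3, X4, X5, X6, X7, X8} — every certification is covered.
No single member has all 8 certifications (the largest, Delta, has 6), so 2 is optimal.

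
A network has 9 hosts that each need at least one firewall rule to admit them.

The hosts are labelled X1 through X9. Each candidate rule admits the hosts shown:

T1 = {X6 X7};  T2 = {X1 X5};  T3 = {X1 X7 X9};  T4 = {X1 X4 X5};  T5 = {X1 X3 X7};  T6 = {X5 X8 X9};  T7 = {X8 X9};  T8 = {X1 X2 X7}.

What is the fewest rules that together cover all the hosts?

Take {T1, T4, T5, T6, T8}. Their union is {X1, X2, X3, X4, X5, X6, X7, X8, X9}, which is all 9 hosts.
No 4 of the 8 rules cover everything (all 70 combinations miss at least one host), so 5 is optimal.

5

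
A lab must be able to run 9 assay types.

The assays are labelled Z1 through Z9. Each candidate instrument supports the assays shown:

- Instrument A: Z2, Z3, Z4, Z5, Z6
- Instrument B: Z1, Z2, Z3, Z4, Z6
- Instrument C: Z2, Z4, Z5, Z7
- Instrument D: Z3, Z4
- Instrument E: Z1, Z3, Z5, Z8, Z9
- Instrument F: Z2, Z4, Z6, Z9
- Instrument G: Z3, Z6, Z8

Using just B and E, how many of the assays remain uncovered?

1

Union of B, E = {Z1, Z2, Z3, Z4, Z5, Z6, Z8, Z9}.
Not covered: Z7 — 1 assay.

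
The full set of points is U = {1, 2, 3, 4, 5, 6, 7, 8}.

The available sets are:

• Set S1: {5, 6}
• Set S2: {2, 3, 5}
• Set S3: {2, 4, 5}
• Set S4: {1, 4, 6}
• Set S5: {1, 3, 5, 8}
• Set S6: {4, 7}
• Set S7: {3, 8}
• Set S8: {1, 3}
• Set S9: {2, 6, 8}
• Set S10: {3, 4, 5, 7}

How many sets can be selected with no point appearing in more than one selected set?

3

S1, S6, S7 are pairwise disjoint (S1={5,6}; S6={4,7}; S7={3,8}).
Every remaining set overlaps one of these, and no 4 of the listed sets are pairwise disjoint, so 3 is the maximum.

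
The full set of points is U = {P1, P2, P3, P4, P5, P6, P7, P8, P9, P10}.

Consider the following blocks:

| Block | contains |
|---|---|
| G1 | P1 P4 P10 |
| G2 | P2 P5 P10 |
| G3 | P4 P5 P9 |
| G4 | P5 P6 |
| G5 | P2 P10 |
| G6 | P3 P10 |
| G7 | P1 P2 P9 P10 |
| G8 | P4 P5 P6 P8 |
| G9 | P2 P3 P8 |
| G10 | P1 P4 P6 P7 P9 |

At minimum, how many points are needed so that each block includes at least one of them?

The 4 points {P6, P8, P9, P10} hit every block.
No choice of 3 points meets every block, so 4 is the minimum.

4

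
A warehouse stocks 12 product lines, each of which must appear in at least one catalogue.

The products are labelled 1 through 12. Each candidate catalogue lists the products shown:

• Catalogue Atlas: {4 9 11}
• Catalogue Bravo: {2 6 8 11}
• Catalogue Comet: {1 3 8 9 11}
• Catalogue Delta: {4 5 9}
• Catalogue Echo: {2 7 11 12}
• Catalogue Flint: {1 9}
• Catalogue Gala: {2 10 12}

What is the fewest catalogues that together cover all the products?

Take {Bravo, Comet, Delta, Echo, Gala}. Their union is {1, 2, 3, 4, 5, 6, 7, 8, 9, 10, 11, 12}, which is all 12 products.
No 4 of the 7 catalogues cover everything (all 35 combinations miss at least one product), so 5 is optimal.

5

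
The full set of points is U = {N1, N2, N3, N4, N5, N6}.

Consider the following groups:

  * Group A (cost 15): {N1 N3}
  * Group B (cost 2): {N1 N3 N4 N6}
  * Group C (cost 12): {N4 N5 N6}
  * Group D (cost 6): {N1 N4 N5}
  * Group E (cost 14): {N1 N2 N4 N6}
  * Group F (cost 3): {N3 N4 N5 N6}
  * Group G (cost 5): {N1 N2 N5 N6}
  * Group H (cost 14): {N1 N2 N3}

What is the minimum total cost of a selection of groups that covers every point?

7

B, G together cover every point (B ∪ G = {N1, N2, N3, N4, N5, N6}); total cost 2 + 5 = 7.
No covering selection has total cost below 7.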